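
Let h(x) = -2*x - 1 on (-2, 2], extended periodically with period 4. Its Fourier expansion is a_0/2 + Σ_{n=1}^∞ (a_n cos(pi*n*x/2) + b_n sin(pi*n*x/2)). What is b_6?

4/(3*pi)

b_6 = 1/2 ∫_{-2}^{2} h(x) sin(3*pi*x) dx.
Integrating by parts (boundary term plus one more integral), an antiderivative of (-2*x - 1) sin(3*pi*x) is 2*x*cos(3*pi*x)/(3*pi) - 2*sin(3*pi*x)/(9*pi**2) + cos(3*pi*x)/(3*pi); evaluating from -2 to 2: ∫_{-2}^{2} (-2*x - 1) sin(3*pi*x) dx = (5/(3*pi)) - (-1/pi) = 8/(3*pi).
Hence b_6 = (1/2)·(8/(3*pi)) = 4/(3*pi).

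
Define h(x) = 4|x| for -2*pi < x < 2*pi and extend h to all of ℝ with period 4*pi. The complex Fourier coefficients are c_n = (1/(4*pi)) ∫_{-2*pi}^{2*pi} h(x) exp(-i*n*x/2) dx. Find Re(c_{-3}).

-16/(9*pi)

Since h is real-valued, Re(c_{-3}) = (1/(4*pi)) ∫_{-2*pi}^{2*pi} h(x) cos(-3*x/2) dx = a_{3}/2.
h is even and cos(-3*x/2) is even, so the integrand is even: ∫_{-2*pi}^{2*pi} h(x) cos(-3*x/2) dx = 2∫_0^{2*pi} h(x) cos(-3*x/2) dx.
Integrating by parts (boundary term plus one more integral), an antiderivative of (4*x) cos(-3*x/2) is 8*x*sin(3*x/2)/3 + 16*cos(3*x/2)/9; evaluating from 0 to 2*pi: ∫_{0}^{2*pi} (4*x) cos(-3*x/2) dx = (-16/9) - (16/9) = -32/9.
So ∫_{-2*pi}^{2*pi} h(x) cos(-3*x/2) dx = -64/9.
Hence Re(c_{-3}) = (1/(4*pi))·(-64/9) = -16/(9*pi).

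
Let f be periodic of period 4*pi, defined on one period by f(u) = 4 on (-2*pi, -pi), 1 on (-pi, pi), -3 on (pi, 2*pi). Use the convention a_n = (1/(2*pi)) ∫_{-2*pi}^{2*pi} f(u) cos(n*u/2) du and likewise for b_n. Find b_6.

b_6 = (1/(2*pi)) ∫_{-2*pi}^{2*pi} f(u) sin(3*u) du.
Split the integral at the breakpoints.
Directly, an antiderivative of (4) sin(3*u) is -4*cos(3*u)/3; evaluating from -2*pi to -pi: ∫_{-2*pi}^{-pi} (4) sin(3*u) du = (4/3) - (-4/3) = 8/3.
Directly, an antiderivative of (1) sin(3*u) is -cos(3*u)/3; evaluating from -pi to pi: ∫_{-pi}^{pi} (1) sin(3*u) du = (1/3) - (1/3) = 0.
Directly, an antiderivative of (-3) sin(3*u) is cos(3*u); evaluating from pi to 2*pi: ∫_{pi}^{2*pi} (-3) sin(3*u) du = (1) - (-1) = 2.
Summing the pieces and multiplying by (1/(2*pi)) gives b_6 = 7/(3*pi).

7/(3*pi)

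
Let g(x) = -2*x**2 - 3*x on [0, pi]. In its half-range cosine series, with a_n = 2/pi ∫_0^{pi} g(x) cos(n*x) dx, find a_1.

a_1 = 2/pi ∫_0^{pi} (-2*x**2 - 3*x) cos(x) dx.
Integrating by parts twice (tabular method), an antiderivative of (-2*x**2 - 3*x) cos(x) is -2*x**2*sin(x) - 3*x*sin(x) - 4*x*cos(x) + 4*sin(x) - 3*cos(x); evaluating from 0 to pi: ∫_{0}^{pi} (-2*x**2 - 3*x) cos(x) dx = (3 + 4*pi) - (-3) = 6 + 4*pi.
Hence a_1 = (2/pi)·(6 + 4*pi) = 12/pi + 8.

12/pi + 8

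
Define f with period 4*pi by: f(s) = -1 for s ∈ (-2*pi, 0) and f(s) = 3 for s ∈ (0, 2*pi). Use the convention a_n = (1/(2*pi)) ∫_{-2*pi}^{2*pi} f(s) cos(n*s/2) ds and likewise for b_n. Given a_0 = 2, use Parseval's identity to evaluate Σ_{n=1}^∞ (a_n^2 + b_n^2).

Parseval: a_0^2/2 + Σ_{n≥1} (a_n^2+b_n^2) = (1/(2*pi)) ∫_{-2*pi}^{2*pi} f(s)^2 ds = 10.
Subtract a_0^2/2 = 2: Σ (a_n^2+b_n^2) = 8.

8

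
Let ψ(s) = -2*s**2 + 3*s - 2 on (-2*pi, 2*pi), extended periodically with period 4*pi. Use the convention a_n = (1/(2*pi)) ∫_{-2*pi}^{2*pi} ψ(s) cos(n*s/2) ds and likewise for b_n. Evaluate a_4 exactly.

a_4 = (1/(2*pi)) ∫_{-2*pi}^{2*pi} ψ(s) cos(2*s) ds.
Integrating by parts twice (tabular method), an antiderivative of (-2*s**2 + 3*s - 2) cos(2*s) is -s**2*sin(2*s) + 3*s*sin(2*s)/2 - s*cos(2*s) - sin(2*s)/2 + 3*cos(2*s)/4; evaluating from -2*pi to 2*pi: ∫_{-2*pi}^{2*pi} (-2*s**2 + 3*s - 2) cos(2*s) ds = (3/4 - 2*pi) - (3/4 + 2*pi) = -4*pi.
Hence a_4 = (1/(2*pi))·(-4*pi) = -2.

-2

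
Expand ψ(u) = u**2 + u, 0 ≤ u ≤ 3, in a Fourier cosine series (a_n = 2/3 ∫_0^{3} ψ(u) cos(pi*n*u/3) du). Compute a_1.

a_1 = 2/3 ∫_0^{3} (u**2 + u) cos(pi*u/3) du.
Integrating by parts twice (tabular method), an antiderivative of (u**2 + u) cos(pi*u/3) is 3*u**2*sin(pi*u/3)/pi + 3*u*sin(pi*u/3)/pi + 18*u*cos(pi*u/3)/pi**2 - 54*sin(pi*u/3)/pi**3 + 9*cos(pi*u/3)/pi**2; evaluating from 0 to 3: ∫_{0}^{3} (u**2 + u) cos(pi*u/3) du = (-63/pi**2) - (9/pi**2) = -72/pi**2.
Hence a_1 = (2/3)·(-72/pi**2) = -48/pi**2.

-48/pi**2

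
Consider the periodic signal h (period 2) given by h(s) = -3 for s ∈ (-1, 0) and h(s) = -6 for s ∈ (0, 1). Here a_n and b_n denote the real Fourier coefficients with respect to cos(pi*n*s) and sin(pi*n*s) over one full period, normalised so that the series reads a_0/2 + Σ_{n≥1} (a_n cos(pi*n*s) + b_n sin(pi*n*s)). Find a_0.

-9

a_0 = ∫_{-1}^{1} h(s) ds = -9.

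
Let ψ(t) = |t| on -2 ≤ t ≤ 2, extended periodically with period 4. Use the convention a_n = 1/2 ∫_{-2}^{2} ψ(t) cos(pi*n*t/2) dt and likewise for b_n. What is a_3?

-8/(9*pi**2)

a_3 = 1/2 ∫_{-2}^{2} ψ(t) cos(3*pi*t/2) dt.
ψ is even and cos(3*pi*t/2) is even, so the integrand is even and a_3 = ∫_0^{2} ψ(t) cos(3*pi*t/2) dt.
Integrating by parts (boundary term plus one more integral), an antiderivative of (t) cos(3*pi*t/2) is 2*t*sin(3*pi*t/2)/(3*pi) + 4*cos(3*pi*t/2)/(9*pi**2); evaluating from 0 to 2: ∫_{0}^{2} (t) cos(3*pi*t/2) dt = (-4/(9*pi**2)) - (4/(9*pi**2)) = -8/(9*pi**2).
Hence a_3 = -8/(9*pi**2).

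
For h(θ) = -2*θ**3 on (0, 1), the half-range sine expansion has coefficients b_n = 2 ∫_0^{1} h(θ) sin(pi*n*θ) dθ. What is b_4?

(-3/8 + pi**2)/pi**3

b_4 = 2 ∫_0^{1} (-2*θ**3) sin(4*pi*θ) dθ.
Integrating by parts three times (tabular method), an antiderivative of (-2*θ**3) sin(4*pi*θ) is θ**3*cos(4*pi*θ)/(2*pi) - 3*θ**2*sin(4*pi*θ)/(8*pi**2) - 3*θ*cos(4*pi*θ)/(16*pi**3) + 3*sin(4*pi*θ)/(64*pi**4); evaluating from 0 to 1: ∫_{0}^{1} (-2*θ**3) sin(4*pi*θ) dθ = ((-3 + 8*pi**2)/(16*pi**3)) - (0) = (-3 + 8*pi**2)/(16*pi**3).
Hence b_4 = 2·((-3 + 8*pi**2)/(16*pi**3)) = (-3/8 + pi**2)/pi**3.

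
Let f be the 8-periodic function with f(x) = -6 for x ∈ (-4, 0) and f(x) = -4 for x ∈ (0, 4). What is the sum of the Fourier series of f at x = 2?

f is continuous at x = 2 with value -4, so the series converges to -4 there.

-4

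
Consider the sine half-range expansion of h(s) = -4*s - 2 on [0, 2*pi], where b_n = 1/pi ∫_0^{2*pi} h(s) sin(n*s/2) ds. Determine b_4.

4

b_4 = 1/pi ∫_0^{2*pi} (-4*s - 2) sin(2*s) ds.
Integrating by parts (boundary term plus one more integral), an antiderivative of (-4*s - 2) sin(2*s) is 2*s*cos(2*s) - sin(2*s) + cos(2*s); evaluating from 0 to 2*pi: ∫_{0}^{2*pi} (-4*s - 2) sin(2*s) ds = (1 + 4*pi) - (1) = 4*pi.
Hence b_4 = (1/pi)·(4*pi) = 4.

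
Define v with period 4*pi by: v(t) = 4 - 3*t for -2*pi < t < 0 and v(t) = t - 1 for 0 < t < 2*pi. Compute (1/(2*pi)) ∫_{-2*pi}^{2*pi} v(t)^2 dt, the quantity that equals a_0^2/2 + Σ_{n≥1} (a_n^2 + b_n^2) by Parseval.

17 + 22*pi + 40*pi**2/3

(1/(2*pi)) ∫_{-2*pi}^{2*pi} v(t)^2 dt = (1/(2*pi)) · (2*pi*(51 + 66*pi + 40*pi**2)/3) = 17 + 22*pi + 40*pi**2/3.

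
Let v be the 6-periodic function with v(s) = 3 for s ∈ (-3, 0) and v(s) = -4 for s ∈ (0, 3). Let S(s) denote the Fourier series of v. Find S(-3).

-1/2

s = -3 differs from s = 3 by -1 full period(s), and the series is 6-periodic.
At s = 3 the one-sided limits are v(3^-) = -4 and v(3^+) = 3.
By Dirichlet's theorem the series converges to their average, [(-4) + (3)]/2 = -1/2.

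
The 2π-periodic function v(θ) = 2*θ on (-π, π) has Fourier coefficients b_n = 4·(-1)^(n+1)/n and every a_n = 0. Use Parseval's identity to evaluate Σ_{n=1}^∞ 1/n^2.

Parseval: Σ b_n^2 = (1/π) ∫_{-π}^{π} v(θ)^2 dθ = 8*pi**2/3.
Σ b_n^2 = Σ 16/n^2, so Σ 1/n^2 = (8*pi**2/3)/16 = pi**2/6.

pi**2/6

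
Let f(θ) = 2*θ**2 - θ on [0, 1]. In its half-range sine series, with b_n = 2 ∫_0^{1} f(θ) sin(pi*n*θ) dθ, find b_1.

b_1 = 2 ∫_0^{1} (2*θ**2 - θ) sin(pi*θ) dθ.
Integrating by parts twice (tabular method), an antiderivative of (2*θ**2 - θ) sin(pi*θ) is -2*θ**2*cos(pi*θ)/pi + 4*θ*sin(pi*θ)/pi**2 + θ*cos(pi*θ)/pi - sin(pi*θ)/pi**2 + 4*cos(pi*θ)/pi**3; evaluating from 0 to 1: ∫_{0}^{1} (2*θ**2 - θ) sin(pi*θ) dθ = ((-4 + pi**2)/pi**3) - (4/pi**3) = (-8 + pi**2)/pi**3.
Hence b_1 = 2·((-8 + pi**2)/pi**3) = -16/pi**3 + 2/pi.

-16/pi**3 + 2/pi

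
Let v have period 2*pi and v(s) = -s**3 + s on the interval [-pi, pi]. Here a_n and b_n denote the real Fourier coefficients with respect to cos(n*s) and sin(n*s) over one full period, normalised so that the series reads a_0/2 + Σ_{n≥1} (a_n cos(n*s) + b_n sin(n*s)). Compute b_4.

b_4 = 1/pi ∫_{-pi}^{pi} v(s) sin(4*s) ds.
v is odd and sin(4*s) is odd, so the integrand is even and b_4 = 2/pi ∫_0^{pi} v(s) sin(4*s) ds.
Integrating by parts three times (tabular method), an antiderivative of (-s**3 + s) sin(4*s) is s**3*cos(4*s)/4 - 3*s**2*sin(4*s)/16 - 11*s*cos(4*s)/32 + 11*sin(4*s)/128; evaluating from 0 to pi: ∫_{0}^{pi} (-s**3 + s) sin(4*s) ds = (pi*(-11 + 8*pi**2)/32) - (0) = pi*(-11 + 8*pi**2)/32.
Hence b_4 = (2/pi)·(pi*(-11 + 8*pi**2)/32) = -11/16 + pi**2/2.

-11/16 + pi**2/2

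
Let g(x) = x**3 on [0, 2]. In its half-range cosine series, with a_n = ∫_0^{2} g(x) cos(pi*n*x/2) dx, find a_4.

a_4 = ∫_0^{2} (x**3) cos(2*pi*x) dx.
Integrating by parts three times (tabular method), an antiderivative of (x**3) cos(2*pi*x) is x**3*sin(2*pi*x)/(2*pi) + 3*x**2*cos(2*pi*x)/(4*pi**2) - 3*x*sin(2*pi*x)/(4*pi**3) - 3*cos(2*pi*x)/(8*pi**4); evaluating from 0 to 2: ∫_{0}^{2} (x**3) cos(2*pi*x) dx = (3*(-1 + 8*pi**2)/(8*pi**4)) - (-3/(8*pi**4)) = 3/pi**2.
Hence a_4 = 3/pi**2.

3/pi**2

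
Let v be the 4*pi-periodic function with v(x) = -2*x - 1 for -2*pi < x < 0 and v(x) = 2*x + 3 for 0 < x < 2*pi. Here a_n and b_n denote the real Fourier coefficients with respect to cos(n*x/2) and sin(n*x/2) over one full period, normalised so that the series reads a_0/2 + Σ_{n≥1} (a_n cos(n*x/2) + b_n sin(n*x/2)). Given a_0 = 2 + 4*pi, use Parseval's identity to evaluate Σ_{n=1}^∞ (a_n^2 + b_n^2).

Parseval: a_0^2/2 + Σ_{n≥1} (a_n^2+b_n^2) = (1/(2*pi)) ∫_{-2*pi}^{2*pi} v(x)^2 dx = 10 + 8*pi + 32*pi**2/3.
Subtract a_0^2/2 = 2*(1 + 2*pi)**2: Σ (a_n^2+b_n^2) = 8 + 8*pi**2/3.

8 + 8*pi**2/3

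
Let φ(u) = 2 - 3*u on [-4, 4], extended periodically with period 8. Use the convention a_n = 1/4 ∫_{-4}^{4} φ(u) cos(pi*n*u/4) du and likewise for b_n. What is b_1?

-24/pi

b_1 = 1/4 ∫_{-4}^{4} φ(u) sin(pi*u/4) du.
Integrating by parts (boundary term plus one more integral), an antiderivative of (2 - 3*u) sin(pi*u/4) is 12*u*cos(pi*u/4)/pi - 48*sin(pi*u/4)/pi**2 - 8*cos(pi*u/4)/pi; evaluating from -4 to 4: ∫_{-4}^{4} (2 - 3*u) sin(pi*u/4) du = (-40/pi) - (56/pi) = -96/pi.
Hence b_1 = (1/4)·(-96/pi) = -24/pi.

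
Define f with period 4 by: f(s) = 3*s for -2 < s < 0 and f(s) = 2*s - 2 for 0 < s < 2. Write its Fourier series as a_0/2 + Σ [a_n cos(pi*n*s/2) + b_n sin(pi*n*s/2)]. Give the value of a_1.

4/pi**2

a_1 = 1/2 ∫_{-2}^{2} f(s) cos(pi*s/2) ds.
Split the integral at the breakpoints.
Integrating by parts (boundary term plus one more integral), an antiderivative of (3*s) cos(pi*s/2) is 6*s*sin(pi*s/2)/pi + 12*cos(pi*s/2)/pi**2; evaluating from -2 to 0: ∫_{-2}^{0} (3*s) cos(pi*s/2) ds = (12/pi**2) - (-12/pi**2) = 24/pi**2.
Integrating by parts (boundary term plus one more integral), an antiderivative of (2*s - 2) cos(pi*s/2) is 4*s*sin(pi*s/2)/pi - 4*sin(pi*s/2)/pi + 8*cos(pi*s/2)/pi**2; evaluating from 0 to 2: ∫_{0}^{2} (2*s - 2) cos(pi*s/2) ds = (-8/pi**2) - (8/pi**2) = -16/pi**2.
Summing the pieces and multiplying by (1/2) gives a_1 = 4/pi**2.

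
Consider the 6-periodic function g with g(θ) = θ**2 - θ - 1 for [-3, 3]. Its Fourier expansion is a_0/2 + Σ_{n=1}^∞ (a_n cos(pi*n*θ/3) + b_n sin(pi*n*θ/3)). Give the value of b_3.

b_3 = 1/3 ∫_{-3}^{3} g(θ) sin(pi*θ) dθ.
Integrating by parts twice (tabular method), an antiderivative of (θ**2 - θ - 1) sin(pi*θ) is -θ**2*cos(pi*θ)/pi + 2*θ*sin(pi*θ)/pi**2 + θ*cos(pi*θ)/pi - sin(pi*θ)/pi**2 + 2*cos(pi*θ)/pi**3 + cos(pi*θ)/pi; evaluating from -3 to 3: ∫_{-3}^{3} (θ**2 - θ - 1) sin(pi*θ) dθ = (-2/pi**3 + 5/pi) - (-2/pi**3 + 11/pi) = -6/pi.
Hence b_3 = (1/3)·(-6/pi) = -2/pi.

-2/pi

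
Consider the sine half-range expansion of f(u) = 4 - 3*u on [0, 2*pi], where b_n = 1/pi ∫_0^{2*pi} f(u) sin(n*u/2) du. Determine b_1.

b_1 = 1/pi ∫_0^{2*pi} (4 - 3*u) sin(u/2) du.
Integrating by parts (boundary term plus one more integral), an antiderivative of (4 - 3*u) sin(u/2) is 6*u*cos(u/2) - 12*sin(u/2) - 8*cos(u/2); evaluating from 0 to 2*pi: ∫_{0}^{2*pi} (4 - 3*u) sin(u/2) du = (8 - 12*pi) - (-8) = 16 - 12*pi.
Hence b_1 = (1/pi)·(16 - 12*pi) = -12 + 16/pi.

-12 + 16/pi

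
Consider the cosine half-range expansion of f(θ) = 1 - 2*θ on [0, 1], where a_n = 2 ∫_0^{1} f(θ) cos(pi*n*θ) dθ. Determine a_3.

a_3 = 2 ∫_0^{1} (1 - 2*θ) cos(3*pi*θ) dθ.
Integrating by parts (boundary term plus one more integral), an antiderivative of (1 - 2*θ) cos(3*pi*θ) is -2*θ*sin(3*pi*θ)/(3*pi) + sin(3*pi*θ)/(3*pi) - 2*cos(3*pi*θ)/(9*pi**2); evaluating from 0 to 1: ∫_{0}^{1} (1 - 2*θ) cos(3*pi*θ) dθ = (2/(9*pi**2)) - (-2/(9*pi**2)) = 4/(9*pi**2).
Hence a_3 = 2·(4/(9*pi**2)) = 8/(9*pi**2).

8/(9*pi**2)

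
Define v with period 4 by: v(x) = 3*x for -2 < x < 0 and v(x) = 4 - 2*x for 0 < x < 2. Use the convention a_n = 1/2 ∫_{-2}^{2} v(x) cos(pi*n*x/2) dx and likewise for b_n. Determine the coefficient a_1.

a_1 = 1/2 ∫_{-2}^{2} v(x) cos(pi*x/2) dx.
Split the integral at the breakpoints.
Integrating by parts (boundary term plus one more integral), an antiderivative of (3*x) cos(pi*x/2) is 6*x*sin(pi*x/2)/pi + 12*cos(pi*x/2)/pi**2; evaluating from -2 to 0: ∫_{-2}^{0} (3*x) cos(pi*x/2) dx = (12/pi**2) - (-12/pi**2) = 24/pi**2.
Integrating by parts (boundary term plus one more integral), an antiderivative of (4 - 2*x) cos(pi*x/2) is -4*x*sin(pi*x/2)/pi + 8*sin(pi*x/2)/pi - 8*cos(pi*x/2)/pi**2; evaluating from 0 to 2: ∫_{0}^{2} (4 - 2*x) cos(pi*x/2) dx = (8/pi**2) - (-8/pi**2) = 16/pi**2.
Summing the pieces and multiplying by (1/2) gives a_1 = 20/pi**2.

20/pi**2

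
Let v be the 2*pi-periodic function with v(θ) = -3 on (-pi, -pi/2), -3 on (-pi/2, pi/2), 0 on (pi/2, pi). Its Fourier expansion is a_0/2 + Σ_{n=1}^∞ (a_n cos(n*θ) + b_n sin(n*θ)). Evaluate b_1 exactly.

3/pi

b_1 = 1/pi ∫_{-pi}^{pi} v(θ) sin(θ) dθ.
Split the integral at the breakpoints.
Directly, an antiderivative of (-3) sin(θ) is 3*cos(θ); evaluating from -pi to -pi/2: ∫_{-pi}^{-pi/2} (-3) sin(θ) dθ = (0) - (-3) = 3.
Directly, an antiderivative of (-3) sin(θ) is 3*cos(θ); evaluating from -pi/2 to pi/2: ∫_{-pi/2}^{pi/2} (-3) sin(θ) dθ = (0) - (0) = 0.
∫_{pi/2}^{pi} (0) sin(θ) dθ = 0.
Summing the pieces and multiplying by (1/pi) gives b_1 = 3/pi.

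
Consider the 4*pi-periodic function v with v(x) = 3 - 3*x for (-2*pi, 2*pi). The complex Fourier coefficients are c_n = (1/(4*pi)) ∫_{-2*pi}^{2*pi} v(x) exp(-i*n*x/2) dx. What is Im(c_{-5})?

-6/5

Since v is real-valued, Im(c_{-5}) = -(1/(4*pi)) ∫_{-2*pi}^{2*pi} v(x) sin(-5*x/2) dx = b_{5}/2.
Integrating by parts (boundary term plus one more integral), an antiderivative of (3 - 3*x) sin(-5*x/2) is -6*x*cos(5*x/2)/5 + 12*sin(5*x/2)/25 + 6*cos(5*x/2)/5; evaluating from -2*pi to 2*pi: ∫_{-2*pi}^{2*pi} (3 - 3*x) sin(-5*x/2) dx = (-6/5 + 12*pi/5) - (-12*pi/5 - 6/5) = 24*pi/5.
Hence Im(c_{-5}) = (-1/(4*pi))·(24*pi/5) = -6/5.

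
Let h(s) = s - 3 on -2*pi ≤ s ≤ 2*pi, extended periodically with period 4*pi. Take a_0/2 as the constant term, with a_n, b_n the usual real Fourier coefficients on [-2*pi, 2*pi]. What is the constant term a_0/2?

a_0 = (1/(2*pi)) ∫_{-2*pi}^{2*pi} h(s) ds = (1/(2*pi)) · (-12*pi) = -6.
So the constant term a_0/2 = -3.

-3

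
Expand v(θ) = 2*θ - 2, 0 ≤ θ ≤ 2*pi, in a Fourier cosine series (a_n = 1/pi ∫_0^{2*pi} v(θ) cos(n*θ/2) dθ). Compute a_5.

a_5 = 1/pi ∫_0^{2*pi} (2*θ - 2) cos(5*θ/2) dθ.
Integrating by parts (boundary term plus one more integral), an antiderivative of (2*θ - 2) cos(5*θ/2) is 4*θ*sin(5*θ/2)/5 - 4*sin(5*θ/2)/5 + 8*cos(5*θ/2)/25; evaluating from 0 to 2*pi: ∫_{0}^{2*pi} (2*θ - 2) cos(5*θ/2) dθ = (-8/25) - (8/25) = -16/25.
Hence a_5 = (1/pi)·(-16/25) = -16/(25*pi).

-16/(25*pi)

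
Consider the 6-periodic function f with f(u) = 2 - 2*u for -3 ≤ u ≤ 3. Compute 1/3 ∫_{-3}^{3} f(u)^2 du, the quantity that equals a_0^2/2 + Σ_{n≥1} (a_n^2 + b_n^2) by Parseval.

1/3 ∫_{-3}^{3} f(u)^2 du = 1/3 · (96) = 32.

32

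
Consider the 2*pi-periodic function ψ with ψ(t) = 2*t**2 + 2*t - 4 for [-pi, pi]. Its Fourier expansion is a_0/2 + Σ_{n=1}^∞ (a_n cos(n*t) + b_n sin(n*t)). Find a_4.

a_4 = 1/pi ∫_{-pi}^{pi} ψ(t) cos(4*t) dt.
Integrating by parts twice (tabular method), an antiderivative of (2*t**2 + 2*t - 4) cos(4*t) is t**2*sin(4*t)/2 + t*sin(4*t)/2 + t*cos(4*t)/4 - 17*sin(4*t)/16 + cos(4*t)/8; evaluating from -pi to pi: ∫_{-pi}^{pi} (2*t**2 + 2*t - 4) cos(4*t) dt = (1/8 + pi/4) - (1/8 - pi/4) = pi/2.
Hence a_4 = (1/pi)·(pi/2) = 1/2.

1/2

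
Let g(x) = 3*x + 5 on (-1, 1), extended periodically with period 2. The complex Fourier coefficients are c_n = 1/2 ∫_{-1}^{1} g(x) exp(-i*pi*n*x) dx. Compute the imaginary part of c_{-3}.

Since g is real-valued, Im(c_{-3}) = -1/2 ∫_{-1}^{1} g(x) sin(-3*pi*x) dx = b_{3}/2.
Integrating by parts (boundary term plus one more integral), an antiderivative of (3*x + 5) sin(-3*pi*x) is x*cos(3*pi*x)/pi - sin(3*pi*x)/(3*pi**2) + 5*cos(3*pi*x)/(3*pi); evaluating from -1 to 1: ∫_{-1}^{1} (3*x + 5) sin(-3*pi*x) dx = (-8/(3*pi)) - (-2/(3*pi)) = -2/pi.
Hence Im(c_{-3}) = (-1/2)·(-2/pi) = 1/pi.

1/pi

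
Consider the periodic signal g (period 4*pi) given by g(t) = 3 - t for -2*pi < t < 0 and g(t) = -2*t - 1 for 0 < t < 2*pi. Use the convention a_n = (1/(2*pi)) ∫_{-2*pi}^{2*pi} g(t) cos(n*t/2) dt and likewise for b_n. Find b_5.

2*(-3*pi - 4)/(5*pi)

b_5 = (1/(2*pi)) ∫_{-2*pi}^{2*pi} g(t) sin(5*t/2) dt.
Split the integral at the breakpoints.
Integrating by parts (boundary term plus one more integral), an antiderivative of (3 - t) sin(5*t/2) is 2*t*cos(5*t/2)/5 - 4*sin(5*t/2)/25 - 6*cos(5*t/2)/5; evaluating from -2*pi to 0: ∫_{-2*pi}^{0} (3 - t) sin(5*t/2) dt = (-6/5) - (6/5 + 4*pi/5) = -4*pi/5 - 12/5.
Integrating by parts (boundary term plus one more integral), an antiderivative of (-2*t - 1) sin(5*t/2) is 4*t*cos(5*t/2)/5 - 8*sin(5*t/2)/25 + 2*cos(5*t/2)/5; evaluating from 0 to 2*pi: ∫_{0}^{2*pi} (-2*t - 1) sin(5*t/2) dt = (-8*pi/5 - 2/5) - (2/5) = -8*pi/5 - 4/5.
Summing the pieces and multiplying by (1/(2*pi)) gives b_5 = 2*(-3*pi - 4)/(5*pi).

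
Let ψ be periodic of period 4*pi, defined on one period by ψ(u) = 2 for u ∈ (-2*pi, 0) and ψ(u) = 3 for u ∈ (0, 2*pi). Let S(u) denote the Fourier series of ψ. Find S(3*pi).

2

u = 3*pi differs from u = -pi by 1 full period(s), and the series is 4*pi-periodic.
ψ is continuous at u = -pi with value 2, so the series converges to 2 there.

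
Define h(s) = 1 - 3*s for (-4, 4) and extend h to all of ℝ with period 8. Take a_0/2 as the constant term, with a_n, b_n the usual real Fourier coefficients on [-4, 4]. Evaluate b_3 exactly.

-8/pi

b_3 = 1/4 ∫_{-4}^{4} h(s) sin(3*pi*s/4) ds.
Integrating by parts (boundary term plus one more integral), an antiderivative of (1 - 3*s) sin(3*pi*s/4) is 4*s*cos(3*pi*s/4)/pi - 16*sin(3*pi*s/4)/(3*pi**2) - 4*cos(3*pi*s/4)/(3*pi); evaluating from -4 to 4: ∫_{-4}^{4} (1 - 3*s) sin(3*pi*s/4) ds = (-44/(3*pi)) - (52/(3*pi)) = -32/pi.
Hence b_3 = (1/4)·(-32/pi) = -8/pi.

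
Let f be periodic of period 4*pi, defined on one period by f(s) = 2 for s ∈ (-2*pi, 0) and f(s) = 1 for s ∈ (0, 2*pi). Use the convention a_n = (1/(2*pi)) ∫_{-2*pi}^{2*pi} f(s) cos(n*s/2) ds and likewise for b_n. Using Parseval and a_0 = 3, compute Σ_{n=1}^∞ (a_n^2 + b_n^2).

Parseval: a_0^2/2 + Σ_{n≥1} (a_n^2+b_n^2) = (1/(2*pi)) ∫_{-2*pi}^{2*pi} f(s)^2 ds = 5.
Subtract a_0^2/2 = 9/2: Σ (a_n^2+b_n^2) = 1/2.

1/2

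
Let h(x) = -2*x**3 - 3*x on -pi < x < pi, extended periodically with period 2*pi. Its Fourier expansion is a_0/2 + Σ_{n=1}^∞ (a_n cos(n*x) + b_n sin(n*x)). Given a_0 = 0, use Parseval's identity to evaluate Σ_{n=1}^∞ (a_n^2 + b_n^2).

Parseval: a_0^2/2 + Σ_{n≥1} (a_n^2+b_n^2) = 1/pi ∫_{-pi}^{pi} h(x)^2 dx = 2*pi**2*(105 + 84*pi**2 + 20*pi**4)/35.
Subtract a_0^2/2 = 0: Σ (a_n^2+b_n^2) = 2*pi**2*(105 + 84*pi**2 + 20*pi**4)/35.

2*pi**2*(105 + 84*pi**2 + 20*pi**4)/35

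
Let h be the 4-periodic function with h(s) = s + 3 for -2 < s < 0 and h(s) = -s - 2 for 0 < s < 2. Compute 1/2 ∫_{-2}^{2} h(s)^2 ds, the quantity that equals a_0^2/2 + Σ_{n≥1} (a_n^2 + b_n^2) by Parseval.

41/3

1/2 ∫_{-2}^{2} h(s)^2 ds = 1/2 · (82/3) = 41/3.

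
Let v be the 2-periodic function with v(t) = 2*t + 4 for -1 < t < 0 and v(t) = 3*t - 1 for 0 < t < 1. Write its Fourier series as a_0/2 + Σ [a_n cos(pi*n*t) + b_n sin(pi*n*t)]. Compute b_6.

-5/(6*pi)

b_6 = ∫_{-1}^{1} v(t) sin(6*pi*t) dt.
Split the integral at the breakpoints.
Integrating by parts (boundary term plus one more integral), an antiderivative of (2*t + 4) sin(6*pi*t) is -t*cos(6*pi*t)/(3*pi) + sin(6*pi*t)/(18*pi**2) - 2*cos(6*pi*t)/(3*pi); evaluating from -1 to 0: ∫_{-1}^{0} (2*t + 4) sin(6*pi*t) dt = (-2/(3*pi)) - (-1/(3*pi)) = -1/(3*pi).
Integrating by parts (boundary term plus one more integral), an antiderivative of (3*t - 1) sin(6*pi*t) is -t*cos(6*pi*t)/(2*pi) + sin(6*pi*t)/(12*pi**2) + cos(6*pi*t)/(6*pi); evaluating from 0 to 1: ∫_{0}^{1} (3*t - 1) sin(6*pi*t) dt = (-1/(3*pi)) - (1/(6*pi)) = -1/(2*pi).
Summing the pieces gives b_6 = -5/(6*pi).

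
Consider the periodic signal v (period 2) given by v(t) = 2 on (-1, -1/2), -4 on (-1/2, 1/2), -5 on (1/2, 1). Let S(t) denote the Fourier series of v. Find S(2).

-4

t = 2 differs from t = 0 by 1 full period(s), and the series is 2-periodic.
v is continuous at t = 0 with value -4, so the series converges to -4 there.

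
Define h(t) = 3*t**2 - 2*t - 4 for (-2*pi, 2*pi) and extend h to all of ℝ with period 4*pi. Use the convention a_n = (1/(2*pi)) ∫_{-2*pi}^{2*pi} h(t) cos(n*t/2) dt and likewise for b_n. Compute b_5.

-8/5

b_5 = (1/(2*pi)) ∫_{-2*pi}^{2*pi} h(t) sin(5*t/2) dt.
Integrating by parts twice (tabular method), an antiderivative of (3*t**2 - 2*t - 4) sin(5*t/2) is -6*t**2*cos(5*t/2)/5 + 24*t*sin(5*t/2)/25 + 4*t*cos(5*t/2)/5 - 8*sin(5*t/2)/25 + 248*cos(5*t/2)/125; evaluating from -2*pi to 2*pi: ∫_{-2*pi}^{2*pi} (3*t**2 - 2*t - 4) sin(5*t/2) dt = (-8*pi/5 - 248/125 + 24*pi**2/5) - (-248/125 + 8*pi/5 + 24*pi**2/5) = -16*pi/5.
Hence b_5 = (1/(2*pi))·(-16*pi/5) = -8/5.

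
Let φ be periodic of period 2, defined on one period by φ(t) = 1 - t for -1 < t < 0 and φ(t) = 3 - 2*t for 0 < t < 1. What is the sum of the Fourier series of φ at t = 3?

3/2

t = 3 differs from t = 1 by 1 full period(s), and the series is 2-periodic.
At t = 1 the one-sided limits are φ(1^-) = 1 and φ(1^+) = 2.
By Dirichlet's theorem the series converges to their average, [(1) + (2)]/2 = 3/2.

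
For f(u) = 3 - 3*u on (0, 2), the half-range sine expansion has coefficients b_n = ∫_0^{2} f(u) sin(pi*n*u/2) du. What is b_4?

3/pi

b_4 = ∫_0^{2} (3 - 3*u) sin(2*pi*u) du.
Integrating by parts (boundary term plus one more integral), an antiderivative of (3 - 3*u) sin(2*pi*u) is 3*u*cos(2*pi*u)/(2*pi) - 3*sin(2*pi*u)/(4*pi**2) - 3*cos(2*pi*u)/(2*pi); evaluating from 0 to 2: ∫_{0}^{2} (3 - 3*u) sin(2*pi*u) du = (3/(2*pi)) - (-3/(2*pi)) = 3/pi.
Hence b_4 = 3/pi.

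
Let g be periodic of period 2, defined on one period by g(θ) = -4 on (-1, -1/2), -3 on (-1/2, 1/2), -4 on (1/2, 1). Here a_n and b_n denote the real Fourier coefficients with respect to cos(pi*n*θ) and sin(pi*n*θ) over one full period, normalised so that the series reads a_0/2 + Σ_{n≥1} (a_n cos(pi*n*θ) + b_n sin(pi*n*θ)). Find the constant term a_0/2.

a_0 = ∫_{-1}^{1} g(θ) dθ = -7.
So the constant term a_0/2 = -7/2.

-7/2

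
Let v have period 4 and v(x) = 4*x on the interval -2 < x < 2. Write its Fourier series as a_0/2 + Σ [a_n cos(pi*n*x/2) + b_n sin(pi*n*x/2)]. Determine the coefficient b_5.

16/(5*pi)

b_5 = 1/2 ∫_{-2}^{2} v(x) sin(5*pi*x/2) dx.
v is odd and sin(5*pi*x/2) is odd, so the integrand is even and b_5 = ∫_0^{2} v(x) sin(5*pi*x/2) dx.
Integrating by parts (boundary term plus one more integral), an antiderivative of (4*x) sin(5*pi*x/2) is -8*x*cos(5*pi*x/2)/(5*pi) + 16*sin(5*pi*x/2)/(25*pi**2); evaluating from 0 to 2: ∫_{0}^{2} (4*x) sin(5*pi*x/2) dx = (16/(5*pi)) - (0) = 16/(5*pi).
Hence b_5 = 16/(5*pi).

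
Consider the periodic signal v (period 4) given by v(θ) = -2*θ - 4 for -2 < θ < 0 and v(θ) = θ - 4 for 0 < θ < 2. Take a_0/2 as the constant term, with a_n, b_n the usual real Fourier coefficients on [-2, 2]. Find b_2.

b_2 = 1/2 ∫_{-2}^{2} v(θ) sin(pi*θ) dθ.
Split the integral at the breakpoints.
Integrating by parts (boundary term plus one more integral), an antiderivative of (-2*θ - 4) sin(pi*θ) is 2*θ*cos(pi*θ)/pi - 2*sin(pi*θ)/pi**2 + 4*cos(pi*θ)/pi; evaluating from -2 to 0: ∫_{-2}^{0} (-2*θ - 4) sin(pi*θ) dθ = (4/pi) - (0) = 4/pi.
Integrating by parts (boundary term plus one more integral), an antiderivative of (θ - 4) sin(pi*θ) is -θ*cos(pi*θ)/pi + sin(pi*θ)/pi**2 + 4*cos(pi*θ)/pi; evaluating from 0 to 2: ∫_{0}^{2} (θ - 4) sin(pi*θ) dθ = (2/pi) - (4/pi) = -2/pi.
Summing the pieces and multiplying by (1/2) gives b_2 = 1/pi.

1/pi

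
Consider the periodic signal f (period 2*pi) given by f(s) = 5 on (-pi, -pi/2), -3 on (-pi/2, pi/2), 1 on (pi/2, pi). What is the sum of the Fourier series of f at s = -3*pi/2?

-1

s = -3*pi/2 differs from s = pi/2 by -1 full period(s), and the series is 2*pi-periodic.
At s = pi/2 the one-sided limits are f(pi/2^-) = -3 and f(pi/2^+) = 1.
By Dirichlet's theorem the series converges to their average, [(-3) + (1)]/2 = -1.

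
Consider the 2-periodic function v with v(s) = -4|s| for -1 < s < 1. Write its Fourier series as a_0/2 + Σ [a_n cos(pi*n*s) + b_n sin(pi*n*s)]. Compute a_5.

16/(25*pi**2)

a_5 = ∫_{-1}^{1} v(s) cos(5*pi*s) ds.
v is even and cos(5*pi*s) is even, so the integrand is even and a_5 = 2 ∫_0^{1} v(s) cos(5*pi*s) ds.
Integrating by parts (boundary term plus one more integral), an antiderivative of (-4*s) cos(5*pi*s) is -4*s*sin(5*pi*s)/(5*pi) - 4*cos(5*pi*s)/(25*pi**2); evaluating from 0 to 1: ∫_{0}^{1} (-4*s) cos(5*pi*s) ds = (4/(25*pi**2)) - (-4/(25*pi**2)) = 8/(25*pi**2).
Hence a_5 = 2·(8/(25*pi**2)) = 16/(25*pi**2).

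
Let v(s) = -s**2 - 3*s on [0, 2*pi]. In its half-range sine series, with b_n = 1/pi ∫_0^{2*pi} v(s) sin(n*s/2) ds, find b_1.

-8*pi - 12 + 32/pi

b_1 = 1/pi ∫_0^{2*pi} (-s**2 - 3*s) sin(s/2) ds.
Integrating by parts twice (tabular method), an antiderivative of (-s**2 - 3*s) sin(s/2) is 2*s**2*cos(s/2) - 8*s*sin(s/2) + 6*s*cos(s/2) - 12*sin(s/2) - 16*cos(s/2); evaluating from 0 to 2*pi: ∫_{0}^{2*pi} (-s**2 - 3*s) sin(s/2) ds = (-8*pi**2 - 12*pi + 16) - (-16) = -8*pi**2 - 12*pi + 32.
Hence b_1 = (1/pi)·(-8*pi**2 - 12*pi + 32) = -8*pi - 12 + 32/pi.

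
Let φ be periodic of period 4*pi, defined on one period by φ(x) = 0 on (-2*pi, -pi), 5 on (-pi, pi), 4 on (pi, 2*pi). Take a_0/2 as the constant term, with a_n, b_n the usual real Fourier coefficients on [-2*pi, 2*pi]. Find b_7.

4/(7*pi)

b_7 = (1/(2*pi)) ∫_{-2*pi}^{2*pi} φ(x) sin(7*x/2) dx.
Split the integral at the breakpoints.
∫_{-2*pi}^{-pi} (0) sin(7*x/2) dx = 0.
Directly, an antiderivative of (5) sin(7*x/2) is -10*cos(7*x/2)/7; evaluating from -pi to pi: ∫_{-pi}^{pi} (5) sin(7*x/2) dx = (0) - (0) = 0.
Directly, an antiderivative of (4) sin(7*x/2) is -8*cos(7*x/2)/7; evaluating from pi to 2*pi: ∫_{pi}^{2*pi} (4) sin(7*x/2) dx = (8/7) - (0) = 8/7.
Summing the pieces and multiplying by (1/(2*pi)) gives b_7 = 4/(7*pi).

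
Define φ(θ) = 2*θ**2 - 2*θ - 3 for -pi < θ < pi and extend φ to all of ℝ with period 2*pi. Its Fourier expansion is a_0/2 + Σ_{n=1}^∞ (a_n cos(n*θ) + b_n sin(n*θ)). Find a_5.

a_5 = 1/pi ∫_{-pi}^{pi} φ(θ) cos(5*θ) dθ.
Integrating by parts twice (tabular method), an antiderivative of (2*θ**2 - 2*θ - 3) cos(5*θ) is 2*θ**2*sin(5*θ)/5 - 2*θ*sin(5*θ)/5 + 4*θ*cos(5*θ)/25 - 79*sin(5*θ)/125 - 2*cos(5*θ)/25; evaluating from -pi to pi: ∫_{-pi}^{pi} (2*θ**2 - 2*θ - 3) cos(5*θ) dθ = (2/25 - 4*pi/25) - (2/25 + 4*pi/25) = -8*pi/25.
Hence a_5 = (1/pi)·(-8*pi/25) = -8/25.

-8/25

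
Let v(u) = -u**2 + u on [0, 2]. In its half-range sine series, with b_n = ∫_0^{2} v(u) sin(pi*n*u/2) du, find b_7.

b_7 = ∫_0^{2} (-u**2 + u) sin(7*pi*u/2) du.
Integrating by parts twice (tabular method), an antiderivative of (-u**2 + u) sin(7*pi*u/2) is 2*u**2*cos(7*pi*u/2)/(7*pi) - 8*u*sin(7*pi*u/2)/(49*pi**2) - 2*u*cos(7*pi*u/2)/(7*pi) + 4*sin(7*pi*u/2)/(49*pi**2) - 16*cos(7*pi*u/2)/(343*pi**3); evaluating from 0 to 2: ∫_{0}^{2} (-u**2 + u) sin(7*pi*u/2) du = (4*(4 - 49*pi**2)/(343*pi**3)) - (-16/(343*pi**3)) = 4*(8 - 49*pi**2)/(343*pi**3).
Hence b_7 = 4*(8 - 49*pi**2)/(343*pi**3).

4*(8 - 49*pi**2)/(343*pi**3)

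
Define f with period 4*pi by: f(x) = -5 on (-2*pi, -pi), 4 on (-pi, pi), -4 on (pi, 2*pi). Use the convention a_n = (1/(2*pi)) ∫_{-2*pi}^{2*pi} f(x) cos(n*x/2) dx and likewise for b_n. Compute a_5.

a_5 = (1/(2*pi)) ∫_{-2*pi}^{2*pi} f(x) cos(5*x/2) dx.
Split the integral at the breakpoints.
Directly, an antiderivative of (-5) cos(5*x/2) is -2*sin(5*x/2); evaluating from -2*pi to -pi: ∫_{-2*pi}^{-pi} (-5) cos(5*x/2) dx = (2) - (0) = 2.
Directly, an antiderivative of (4) cos(5*x/2) is 8*sin(5*x/2)/5; evaluating from -pi to pi: ∫_{-pi}^{pi} (4) cos(5*x/2) dx = (8/5) - (-8/5) = 16/5.
Directly, an antiderivative of (-4) cos(5*x/2) is -8*sin(5*x/2)/5; evaluating from pi to 2*pi: ∫_{pi}^{2*pi} (-4) cos(5*x/2) dx = (0) - (-8/5) = 8/5.
Summing the pieces and multiplying by (1/(2*pi)) gives a_5 = 17/(5*pi).

17/(5*pi)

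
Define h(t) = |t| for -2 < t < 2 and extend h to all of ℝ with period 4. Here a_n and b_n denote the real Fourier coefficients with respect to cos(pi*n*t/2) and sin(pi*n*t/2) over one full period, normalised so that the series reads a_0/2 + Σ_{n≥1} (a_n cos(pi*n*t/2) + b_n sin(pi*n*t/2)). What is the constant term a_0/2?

1

a_0 = 1/2 ∫_{-2}^{2} h(t) dt = 1/2 · (4) = 2.
So the constant term a_0/2 = 1.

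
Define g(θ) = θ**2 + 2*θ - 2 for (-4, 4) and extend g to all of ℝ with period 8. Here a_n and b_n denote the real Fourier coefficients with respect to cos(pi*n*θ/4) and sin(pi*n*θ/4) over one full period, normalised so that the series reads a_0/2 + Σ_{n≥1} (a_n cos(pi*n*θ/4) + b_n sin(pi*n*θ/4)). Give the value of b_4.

-4/pi

b_4 = 1/4 ∫_{-4}^{4} g(θ) sin(pi*θ) dθ.
Integrating by parts twice (tabular method), an antiderivative of (θ**2 + 2*θ - 2) sin(pi*θ) is -θ**2*cos(pi*θ)/pi + 2*θ*sin(pi*θ)/pi**2 - 2*θ*cos(pi*θ)/pi + 2*sin(pi*θ)/pi**2 + 2*cos(pi*θ)/pi**3 + 2*cos(pi*θ)/pi; evaluating from -4 to 4: ∫_{-4}^{4} (θ**2 + 2*θ - 2) sin(pi*θ) dθ = (-22/pi + 2/pi**3) - (-6/pi + 2/pi**3) = -16/pi.
Hence b_4 = (1/4)·(-16/pi) = -4/pi.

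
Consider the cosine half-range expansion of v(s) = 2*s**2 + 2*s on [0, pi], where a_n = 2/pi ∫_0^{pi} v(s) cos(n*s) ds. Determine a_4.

1/2

a_4 = 2/pi ∫_0^{pi} (2*s**2 + 2*s) cos(4*s) ds.
Integrating by parts twice (tabular method), an antiderivative of (2*s**2 + 2*s) cos(4*s) is s**2*sin(4*s)/2 + s*sin(4*s)/2 + s*cos(4*s)/4 - sin(4*s)/16 + cos(4*s)/8; evaluating from 0 to pi: ∫_{0}^{pi} (2*s**2 + 2*s) cos(4*s) ds = (1/8 + pi/4) - (1/8) = pi/4.
Hence a_4 = (2/pi)·(pi/4) = 1/2.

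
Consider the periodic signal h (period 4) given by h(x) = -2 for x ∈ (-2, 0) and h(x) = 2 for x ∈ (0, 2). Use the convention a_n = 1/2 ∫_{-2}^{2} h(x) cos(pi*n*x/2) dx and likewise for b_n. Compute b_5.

8/(5*pi)

b_5 = 1/2 ∫_{-2}^{2} h(x) sin(5*pi*x/2) dx.
h is odd and sin(5*pi*x/2) is odd, so the integrand is even and b_5 = ∫_0^{2} h(x) sin(5*pi*x/2) dx.
Directly, an antiderivative of (2) sin(5*pi*x/2) is -4*cos(5*pi*x/2)/(5*pi); evaluating from 0 to 2: ∫_{0}^{2} (2) sin(5*pi*x/2) dx = (4/(5*pi)) - (-4/(5*pi)) = 8/(5*pi).
Hence b_5 = 8/(5*pi).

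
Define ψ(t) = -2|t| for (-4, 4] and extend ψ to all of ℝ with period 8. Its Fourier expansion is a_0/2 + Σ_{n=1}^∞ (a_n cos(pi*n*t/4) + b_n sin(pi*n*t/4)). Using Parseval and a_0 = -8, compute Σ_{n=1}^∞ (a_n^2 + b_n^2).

Parseval: a_0^2/2 + Σ_{n≥1} (a_n^2+b_n^2) = 1/4 ∫_{-4}^{4} ψ(t)^2 dt = 128/3.
Subtract a_0^2/2 = 32: Σ (a_n^2+b_n^2) = 32/3.

32/3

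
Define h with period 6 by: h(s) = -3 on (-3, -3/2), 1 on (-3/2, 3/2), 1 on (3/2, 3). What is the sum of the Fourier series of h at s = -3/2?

-1

At s = -3/2 the one-sided limits are h(-3/2^-) = -3 and h(-3/2^+) = 1.
By Dirichlet's theorem the series converges to their average, [(-3) + (1)]/2 = -1.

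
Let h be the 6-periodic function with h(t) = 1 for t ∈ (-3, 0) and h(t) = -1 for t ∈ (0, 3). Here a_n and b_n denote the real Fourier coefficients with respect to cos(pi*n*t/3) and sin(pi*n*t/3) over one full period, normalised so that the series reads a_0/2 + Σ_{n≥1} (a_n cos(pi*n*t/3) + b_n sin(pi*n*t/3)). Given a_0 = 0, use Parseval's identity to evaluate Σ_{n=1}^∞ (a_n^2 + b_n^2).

2

Parseval: a_0^2/2 + Σ_{n≥1} (a_n^2+b_n^2) = 1/3 ∫_{-3}^{3} h(t)^2 dt = 2.
Subtract a_0^2/2 = 0: Σ (a_n^2+b_n^2) = 2.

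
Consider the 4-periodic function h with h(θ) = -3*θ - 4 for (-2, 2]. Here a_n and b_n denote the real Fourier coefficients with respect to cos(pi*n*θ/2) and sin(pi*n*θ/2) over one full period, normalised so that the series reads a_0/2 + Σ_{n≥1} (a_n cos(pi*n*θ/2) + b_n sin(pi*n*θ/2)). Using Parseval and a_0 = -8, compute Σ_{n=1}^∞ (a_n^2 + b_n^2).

24

Parseval: a_0^2/2 + Σ_{n≥1} (a_n^2+b_n^2) = 1/2 ∫_{-2}^{2} h(θ)^2 dθ = 56.
Subtract a_0^2/2 = 32: Σ (a_n^2+b_n^2) = 24.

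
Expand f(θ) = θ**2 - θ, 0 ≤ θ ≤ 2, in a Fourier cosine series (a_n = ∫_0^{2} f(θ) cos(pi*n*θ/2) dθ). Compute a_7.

a_7 = ∫_0^{2} (θ**2 - θ) cos(7*pi*θ/2) dθ.
Integrating by parts twice (tabular method), an antiderivative of (θ**2 - θ) cos(7*pi*θ/2) is 2*θ**2*sin(7*pi*θ/2)/(7*pi) - 2*θ*sin(7*pi*θ/2)/(7*pi) + 8*θ*cos(7*pi*θ/2)/(49*pi**2) - 16*sin(7*pi*θ/2)/(343*pi**3) - 4*cos(7*pi*θ/2)/(49*pi**2); evaluating from 0 to 2: ∫_{0}^{2} (θ**2 - θ) cos(7*pi*θ/2) dθ = (-12/(49*pi**2)) - (-4/(49*pi**2)) = -8/(49*pi**2).
Hence a_7 = -8/(49*pi**2).

-8/(49*pi**2)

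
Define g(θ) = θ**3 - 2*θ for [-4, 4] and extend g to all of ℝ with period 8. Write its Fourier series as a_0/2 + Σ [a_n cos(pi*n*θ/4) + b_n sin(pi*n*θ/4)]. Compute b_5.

b_5 = 1/4 ∫_{-4}^{4} g(θ) sin(5*pi*θ/4) dθ.
g is odd and sin(5*pi*θ/4) is odd, so the integrand is even and b_5 = 1/2 ∫_0^{4} g(θ) sin(5*pi*θ/4) dθ.
Integrating by parts three times (tabular method), an antiderivative of (θ**3 - 2*θ) sin(5*pi*θ/4) is -4*θ**3*cos(5*pi*θ/4)/(5*pi) + 48*θ**2*sin(5*pi*θ/4)/(25*pi**2) + 384*θ*cos(5*pi*θ/4)/(125*pi**3) + 8*θ*cos(5*pi*θ/4)/(5*pi) - 32*sin(5*pi*θ/4)/(25*pi**2) - 1536*sin(5*pi*θ/4)/(625*pi**4); evaluating from 0 to 4: ∫_{0}^{4} (θ**3 - 2*θ) sin(5*pi*θ/4) dθ = (32*(-48 + 175*pi**2)/(125*pi**3)) - (0) = 32*(-48 + 175*pi**2)/(125*pi**3).
Hence b_5 = (1/2)·(32*(-48 + 175*pi**2)/(125*pi**3)) = 16*(-48 + 175*pi**2)/(125*pi**3).

16*(-48 + 175*pi**2)/(125*pi**3)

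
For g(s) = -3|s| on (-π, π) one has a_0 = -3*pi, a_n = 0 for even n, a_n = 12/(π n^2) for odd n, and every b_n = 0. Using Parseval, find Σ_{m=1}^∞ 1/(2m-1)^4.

Parseval: a_0^2/2 + Σ a_n^2 = (1/π) ∫_{-π}^{π} g(s)^2 ds = 6*pi**2.
Subtract a_0^2/2 = 9*pi**2/2: Σ a_n^2 = 3*pi**2/2.
Only odd n contribute, with a_n^2 = 144/(π^2 n^4), so Σ_{m≥1} 1/(2m-1)^4 = π^2·(3*pi**2/2)/144 = pi**4/96.

pi**4/96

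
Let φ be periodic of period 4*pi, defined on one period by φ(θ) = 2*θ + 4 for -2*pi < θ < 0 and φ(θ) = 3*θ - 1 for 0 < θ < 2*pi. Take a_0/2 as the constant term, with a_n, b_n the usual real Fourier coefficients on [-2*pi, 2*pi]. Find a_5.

a_5 = (1/(2*pi)) ∫_{-2*pi}^{2*pi} φ(θ) cos(5*θ/2) dθ.
Split the integral at the breakpoints.
Integrating by parts (boundary term plus one more integral), an antiderivative of (2*θ + 4) cos(5*θ/2) is 4*θ*sin(5*θ/2)/5 + 8*sin(5*θ/2)/5 + 8*cos(5*θ/2)/25; evaluating from -2*pi to 0: ∫_{-2*pi}^{0} (2*θ + 4) cos(5*θ/2) dθ = (8/25) - (-8/25) = 16/25.
Integrating by parts (boundary term plus one more integral), an antiderivative of (3*θ - 1) cos(5*θ/2) is 6*θ*sin(5*θ/2)/5 - 2*sin(5*θ/2)/5 + 12*cos(5*θ/2)/25; evaluating from 0 to 2*pi: ∫_{0}^{2*pi} (3*θ - 1) cos(5*θ/2) dθ = (-12/25) - (12/25) = -24/25.
Summing the pieces and multiplying by (1/(2*pi)) gives a_5 = -4/(25*pi).

-4/(25*pi)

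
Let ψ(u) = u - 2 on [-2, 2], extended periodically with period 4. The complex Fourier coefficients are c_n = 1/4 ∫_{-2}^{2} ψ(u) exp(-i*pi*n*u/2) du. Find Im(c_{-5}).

Since ψ is real-valued, Im(c_{-5}) = -1/4 ∫_{-2}^{2} ψ(u) sin(-5*pi*u/2) du = b_{5}/2.
Integrating by parts (boundary term plus one more integral), an antiderivative of (u - 2) sin(-5*pi*u/2) is 2*u*cos(5*pi*u/2)/(5*pi) - 4*sin(5*pi*u/2)/(25*pi**2) - 4*cos(5*pi*u/2)/(5*pi); evaluating from -2 to 2: ∫_{-2}^{2} (u - 2) sin(-5*pi*u/2) du = (0) - (8/(5*pi)) = -8/(5*pi).
Hence Im(c_{-5}) = (-1/4)·(-8/(5*pi)) = 2/(5*pi).

2/(5*pi)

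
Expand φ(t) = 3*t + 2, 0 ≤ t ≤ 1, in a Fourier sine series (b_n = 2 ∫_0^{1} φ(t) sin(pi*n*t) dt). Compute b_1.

b_1 = 2 ∫_0^{1} (3*t + 2) sin(pi*t) dt.
Integrating by parts (boundary term plus one more integral), an antiderivative of (3*t + 2) sin(pi*t) is -3*t*cos(pi*t)/pi + 3*sin(pi*t)/pi**2 - 2*cos(pi*t)/pi; evaluating from 0 to 1: ∫_{0}^{1} (3*t + 2) sin(pi*t) dt = (5/pi) - (-2/pi) = 7/pi.
Hence b_1 = 2·(7/pi) = 14/pi.

14/pi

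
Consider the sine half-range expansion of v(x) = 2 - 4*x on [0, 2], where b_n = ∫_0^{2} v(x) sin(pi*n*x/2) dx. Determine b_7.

-8/(7*pi)

b_7 = ∫_0^{2} (2 - 4*x) sin(7*pi*x/2) dx.
Integrating by parts (boundary term plus one more integral), an antiderivative of (2 - 4*x) sin(7*pi*x/2) is 8*x*cos(7*pi*x/2)/(7*pi) - 16*sin(7*pi*x/2)/(49*pi**2) - 4*cos(7*pi*x/2)/(7*pi); evaluating from 0 to 2: ∫_{0}^{2} (2 - 4*x) sin(7*pi*x/2) dx = (-12/(7*pi)) - (-4/(7*pi)) = -8/(7*pi).
Hence b_7 = -8/(7*pi).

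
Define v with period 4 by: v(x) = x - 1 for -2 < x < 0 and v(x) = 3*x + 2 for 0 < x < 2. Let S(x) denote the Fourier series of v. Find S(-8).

1/2

x = -8 differs from x = 0 by -2 full period(s), and the series is 4-periodic.
At x = 0 the one-sided limits are v(0^-) = -1 and v(0^+) = 2.
By Dirichlet's theorem the series converges to their average, [(-1) + (2)]/2 = 1/2.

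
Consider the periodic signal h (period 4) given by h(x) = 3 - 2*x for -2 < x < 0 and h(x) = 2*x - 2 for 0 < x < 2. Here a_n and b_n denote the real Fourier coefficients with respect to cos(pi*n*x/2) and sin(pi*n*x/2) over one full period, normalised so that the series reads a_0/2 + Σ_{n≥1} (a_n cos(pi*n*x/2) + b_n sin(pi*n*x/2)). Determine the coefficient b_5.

-2/pi

b_5 = 1/2 ∫_{-2}^{2} h(x) sin(5*pi*x/2) dx.
Split the integral at the breakpoints.
Integrating by parts (boundary term plus one more integral), an antiderivative of (3 - 2*x) sin(5*pi*x/2) is 4*x*cos(5*pi*x/2)/(5*pi) - 8*sin(5*pi*x/2)/(25*pi**2) - 6*cos(5*pi*x/2)/(5*pi); evaluating from -2 to 0: ∫_{-2}^{0} (3 - 2*x) sin(5*pi*x/2) dx = (-6/(5*pi)) - (14/(5*pi)) = -4/pi.
Integrating by parts (boundary term plus one more integral), an antiderivative of (2*x - 2) sin(5*pi*x/2) is -4*x*cos(5*pi*x/2)/(5*pi) + 8*sin(5*pi*x/2)/(25*pi**2) + 4*cos(5*pi*x/2)/(5*pi); evaluating from 0 to 2: ∫_{0}^{2} (2*x - 2) sin(5*pi*x/2) dx = (4/(5*pi)) - (4/(5*pi)) = 0.
Summing the pieces and multiplying by (1/2) gives b_5 = -2/pi.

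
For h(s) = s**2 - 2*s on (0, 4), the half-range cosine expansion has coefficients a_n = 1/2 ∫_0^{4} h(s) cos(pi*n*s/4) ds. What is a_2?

a_2 = 1/2 ∫_0^{4} (s**2 - 2*s) cos(pi*s/2) ds.
Integrating by parts twice (tabular method), an antiderivative of (s**2 - 2*s) cos(pi*s/2) is 2*s**2*sin(pi*s/2)/pi - 4*s*sin(pi*s/2)/pi + 8*s*cos(pi*s/2)/pi**2 - 16*sin(pi*s/2)/pi**3 - 8*cos(pi*s/2)/pi**2; evaluating from 0 to 4: ∫_{0}^{4} (s**2 - 2*s) cos(pi*s/2) ds = (24/pi**2) - (-8/pi**2) = 32/pi**2.
Hence a_2 = (1/2)·(32/pi**2) = 16/pi**2.

16/pi**2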